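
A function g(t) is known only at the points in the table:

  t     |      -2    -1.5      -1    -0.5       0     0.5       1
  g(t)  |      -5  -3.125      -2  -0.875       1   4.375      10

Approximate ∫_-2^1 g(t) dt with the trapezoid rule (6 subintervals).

Δt = 0.5.
T_6 = (0.5/2)·[(-5) + 2·(-3.125) + 2·(-2) + 2·(-0.875) + 2·1 + 2·4.375 + 10] = 0.9375.

0.9375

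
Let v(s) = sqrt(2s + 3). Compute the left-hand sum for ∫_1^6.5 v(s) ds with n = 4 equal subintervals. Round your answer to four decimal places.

16.3630

Δs = (6.5 − 1)/4 = 1.375.
Left endpoints: 1, 2.375, 3.75, 5.125.
v(1) ≈ 2.2361, v(2.375) ≈ 2.7839, v(3.75) ≈ 3.2404, v(5.125) ≈ 3.6401.
Sum = Δs · [v(1) + v(2.375) + v(3.75) + v(5.125)].
Sum ≈ 16.3630.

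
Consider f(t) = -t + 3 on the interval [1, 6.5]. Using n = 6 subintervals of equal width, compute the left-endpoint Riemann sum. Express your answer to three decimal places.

Δt = (6.5 − 1)/6 = 11/12.
Left endpoints: 1, 23/12, 17/6, 3.75, 14/3, 67/12.
f(1) = 2, f(23/12) = 13/12, f(17/6) = 1/6, f(3.75) = -0.75, f(14/3) = -5/3, f(67/12) = -31/12.
Sum = Δt · [f(1) + f(23/12) + f(17/6) + ...].
Sum ≈ -1.604.

-1.604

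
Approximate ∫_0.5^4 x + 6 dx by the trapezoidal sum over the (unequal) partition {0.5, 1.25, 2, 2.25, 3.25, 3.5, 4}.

Subinterval widths: 0.75, 0.75, 0.25, 1, 0.25, 0.5.
f(0.5) = 6.5, f(1.25) = 7.25, f(2) = 8, f(2.25) = 8.25, f(3.25) = 9.25, f(3.5) = 9.5, f(4) = 10.
On each subinterval the trapezoid contributes (Δx_i/2)·[f(x_{i-1}) + f(x_i)].
Sum = 28.875.

28.875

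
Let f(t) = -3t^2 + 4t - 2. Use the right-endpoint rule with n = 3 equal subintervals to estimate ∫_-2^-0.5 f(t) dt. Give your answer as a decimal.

-14.25

Δt = (-0.5 − (-2))/3 = 0.5.
Right endpoints: -1.5, -1, -0.5.
f(-1.5) = -14.75, f(-1) = -9, f(-0.5) = -4.75.
Sum = Δt · [f(-1.5) + f(-1) + f(-0.5)].
Sum = -14.25.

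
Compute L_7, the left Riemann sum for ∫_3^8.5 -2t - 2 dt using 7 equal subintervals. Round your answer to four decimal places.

Δt = (8.5 − 3)/7 = 11/14.
Left endpoints: 3, 53/14, 32/7, 75/14, 43/7, 97/14, 54/7.
f(3) = -8, f(53/14) = -67/7, f(32/7) = -78/7, f(75/14) = -89/7, f(43/7) = -100/7, f(97/14) = -111/7, f(54/7) = -122/7.
Sum = Δt · [f(3) + f(53/14) + f(32/7) + ...].
Sum ≈ -69.9286.

-69.9286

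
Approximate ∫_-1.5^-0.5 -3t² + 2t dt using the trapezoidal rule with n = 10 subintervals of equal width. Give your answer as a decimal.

Δt = (-0.5 − (-1.5))/10 = 0.1.
f(-1.5) = -9.75, f(-1.4) = -8.68, f(-1.3) = -7.67, f(-1.2) = -6.72, f(-1.1) = -5.83, f(-1) = -5, f(-0.9) = -4.23, f(-0.8) = -3.52, f(-0.7) = -2.87, f(-0.6) = -2.28, f(-0.5) = -1.75.
T_10 = (Δt/2)·[f(t_0) + 2f(t_1) + ... + 2f(t_{9}) + f(t_10)].
Sum = -5.255.

-5.255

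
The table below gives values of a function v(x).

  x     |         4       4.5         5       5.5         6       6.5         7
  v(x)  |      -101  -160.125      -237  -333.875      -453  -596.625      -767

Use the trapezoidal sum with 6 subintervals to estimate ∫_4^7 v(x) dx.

-1107.3125

Δx = 0.5.
T_6 = (0.5/2)·[(-101) + 2·(-160.125) + 2·(-237) + 2·(-333.875) + 2·(-453) + 2·(-596.625) + (-767)] = -1107.3125.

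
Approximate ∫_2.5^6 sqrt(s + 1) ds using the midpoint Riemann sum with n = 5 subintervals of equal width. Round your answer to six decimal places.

7.983167

Δs = (6 − 2.5)/5 = 0.7.
Midpoints: 2.85, 3.55, 4.25, 4.95, 5.65.
f(2.85) ≈ 1.962142, f(3.55) ≈ 2.133073, f(4.25) ≈ 2.291288, f(4.95) ≈ 2.439262, f(5.65) ≈ 2.578759.
Sum = Δs · [f(2.85) + f(3.55) + f(4.25) + f(4.95) + f(5.65)].
Sum ≈ 7.983167.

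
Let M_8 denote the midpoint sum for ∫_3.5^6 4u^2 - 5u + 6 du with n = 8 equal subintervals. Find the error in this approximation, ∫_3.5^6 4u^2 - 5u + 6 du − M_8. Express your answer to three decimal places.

Exact integral: ∫_3.5^6 f(u) du ≈ 186.45833.
M_8 ≈ 186.37695.
Error ≈ 186.45833 − 186.37695 ≈ 0.081.

0.081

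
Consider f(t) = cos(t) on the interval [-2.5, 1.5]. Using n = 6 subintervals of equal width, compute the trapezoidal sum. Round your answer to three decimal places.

Δt = (1.5 − (-2.5))/6 = 2/3.
f(-2.5) ≈ -0.801, f(-11/6) ≈ -0.260, f(-7/6) ≈ 0.393, f(-0.5) ≈ 0.878, f(1/6) ≈ 0.986, f(5/6) ≈ 0.672, f(1.5) ≈ 0.071.
T_6 = (Δt/2)·[f(t_0) + 2f(t_1) + ... + 2f(t_{5}) + f(t_6)].
Sum ≈ 1.536.

1.536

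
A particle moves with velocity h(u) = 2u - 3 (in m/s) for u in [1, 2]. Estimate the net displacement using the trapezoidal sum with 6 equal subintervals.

0

Δu = (2 − 1)/6 = 1/6.
h(1) = -1, h(7/6) = -2/3, h(4/3) = -1/3, h(1.5) = 0, h(5/3) = 1/3, h(11/6) = 2/3, h(2) = 1.
T_6 = (Δu/2)·[h(u_0) + 2h(u_1) + ... + 2h(u_{5}) + h(u_6)].
Sum = 0.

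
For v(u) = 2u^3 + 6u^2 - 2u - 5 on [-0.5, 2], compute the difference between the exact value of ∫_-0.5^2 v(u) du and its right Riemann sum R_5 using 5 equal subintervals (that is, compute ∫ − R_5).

-9.53125

Exact integral: ∫_-0.5^2 v(u) du = 7.96875.
R_5 = 17.5.
Error = 7.96875 − 17.5 = -9.53125.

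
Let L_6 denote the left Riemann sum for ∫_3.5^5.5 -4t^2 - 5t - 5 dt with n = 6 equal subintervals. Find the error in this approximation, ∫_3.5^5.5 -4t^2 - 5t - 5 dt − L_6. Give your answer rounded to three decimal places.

Exact integral: ∫_3.5^5.5 f(t) dt ≈ -219.66667.
L_6 ≈ -206.14815.
Error ≈ -219.66667 − (-206.14815) ≈ -13.519.

-13.519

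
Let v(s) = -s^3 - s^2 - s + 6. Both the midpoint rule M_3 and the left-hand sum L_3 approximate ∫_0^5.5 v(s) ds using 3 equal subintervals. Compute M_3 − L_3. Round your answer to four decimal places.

M_3 ≈ -252.099248.
L_3 ≈ -109.567130.
M_3 − L_3 ≈ -142.5321.

-142.5321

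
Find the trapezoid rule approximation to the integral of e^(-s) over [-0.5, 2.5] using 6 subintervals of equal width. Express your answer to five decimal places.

1.59914

Δs = (2.5 − (-0.5))/6 = 0.5.
f(-0.5) ≈ 1.64872, f(0) ≈ 1.00000, f(0.5) ≈ 0.60653, f(1) ≈ 0.36788, f(1.5) ≈ 0.22313, f(2) ≈ 0.13534, f(2.5) ≈ 0.08208.
T_6 = (Δs/2)·[f(s_0) + 2f(s_1) + ... + 2f(s_{5}) + f(s_6)].
Sum ≈ 1.59914.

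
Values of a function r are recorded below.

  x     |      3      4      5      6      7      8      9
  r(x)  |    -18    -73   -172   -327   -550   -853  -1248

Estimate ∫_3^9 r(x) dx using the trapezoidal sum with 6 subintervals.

Δx = 1.
T_6 = (1/2)·[(-18) + 2·(-73) + 2·(-172) + 2·(-327) + 2·(-550) + 2·(-853) + (-1248)] = -2608.

-2608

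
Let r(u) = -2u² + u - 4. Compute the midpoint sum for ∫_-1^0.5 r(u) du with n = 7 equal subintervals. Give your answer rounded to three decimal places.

Δu = (0.5 − (-1))/7 = 3/14.
Midpoints: -25/28, -19/28, -13/28, -0.25, -1/28, 5/28, 11/28.
r(-25/28) = -2543/392, r(-19/28) = -2195/392, r(-13/28) = -1919/392, r(-0.25) = -4.375, r(-1/28) = -1583/392, r(5/28) = -1523/392, r(11/28) = -1535/392.
Sum = Δu · [r(-25/28) + r(-19/28) + r(-13/28) + ...].
Sum ≈ -7.114.

-7.114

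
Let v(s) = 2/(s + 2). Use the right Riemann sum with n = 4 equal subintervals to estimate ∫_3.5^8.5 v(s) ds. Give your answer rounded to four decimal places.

Δs = (8.5 − 3.5)/4 = 1.25.
Right endpoints: 4.75, 6, 7.25, 8.5.
v(4.75) = 8/27, v(6) = 0.25, v(7.25) = 8/37, v(8.5) = 4/21.
Sum = Δs · [v(4.75) + v(6) + v(7.25) + v(8.5)].
Sum ≈ 1.1912.

1.1912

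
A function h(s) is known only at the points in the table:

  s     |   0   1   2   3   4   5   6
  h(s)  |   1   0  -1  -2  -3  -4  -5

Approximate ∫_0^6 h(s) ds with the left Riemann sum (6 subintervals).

-9

Δs = 1.
Sum = 1·[1 + 0 + (-1) + (-2) + (-3) + (-4)] = -9.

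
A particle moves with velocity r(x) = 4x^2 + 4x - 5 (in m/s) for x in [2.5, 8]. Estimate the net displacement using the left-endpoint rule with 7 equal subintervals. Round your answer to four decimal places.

652.7041

Δx = (8 − 2.5)/7 = 11/14.
Left endpoints: 2.5, 23/7, 57/14, 34/7, 79/14, 45/7, 101/14.
r(2.5) = 30, r(23/7) = 2515/49, r(57/14) = 3802/49, r(34/7) = 5331/49, r(79/14) = 7102/49, r(45/7) = 9115/49, r(101/14) = 11370/49.
Sum = Δx · [r(2.5) + r(23/7) + r(57/14) + ...].
Sum ≈ 652.7041.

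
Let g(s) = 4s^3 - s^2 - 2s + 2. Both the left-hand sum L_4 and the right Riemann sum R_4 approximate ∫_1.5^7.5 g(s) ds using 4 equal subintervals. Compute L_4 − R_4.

L_4 = 1890.75.
R_4 = 4302.75.
L_4 − R_4 = -2412.

-2412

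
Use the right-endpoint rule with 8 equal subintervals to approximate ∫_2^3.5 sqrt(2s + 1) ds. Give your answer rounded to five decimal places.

Δs = (3.5 − 2)/8 = 0.1875.
Right endpoints: 2.1875, 2.375, 2.5625, 2.75, 2.9375, 3.125, 3.3125, 3.5.
f(2.1875) ≈ 2.31840, f(2.375) ≈ 2.39792, f(2.5625) ≈ 2.47487, f(2.75) ≈ 2.54951, f(2.9375) ≈ 2.62202, f(3.125) ≈ 2.69258, f(3.3125) ≈ 2.76134, f(3.5) ≈ 2.82843.
Sum = Δs · [f(2.1875) + f(2.375) + f(2.5625) + ...].
Sum ≈ 3.87095.

3.87095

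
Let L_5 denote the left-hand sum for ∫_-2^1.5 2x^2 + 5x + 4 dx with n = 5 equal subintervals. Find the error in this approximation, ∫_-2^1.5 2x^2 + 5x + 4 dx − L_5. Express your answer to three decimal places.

Exact integral: ∫_-2^1.5 f(x) dx ≈ 17.20833.
L_5 = 12.88.
Error ≈ 17.20833 − 12.88 ≈ 4.328.

4.328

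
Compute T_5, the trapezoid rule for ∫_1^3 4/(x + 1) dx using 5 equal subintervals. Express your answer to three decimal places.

Δx = (3 − 1)/5 = 0.4.
f(1) = 2, f(1.4) = 5/3, f(1.8) = 10/7, f(2.2) = 1.25, f(2.6) = 10/9, f(3) = 1.
T_5 = (Δx/2)·[f(x_0) + 2f(x_1) + ... + 2f(x_{4}) + f(x_5)].
Sum ≈ 2.783.

2.783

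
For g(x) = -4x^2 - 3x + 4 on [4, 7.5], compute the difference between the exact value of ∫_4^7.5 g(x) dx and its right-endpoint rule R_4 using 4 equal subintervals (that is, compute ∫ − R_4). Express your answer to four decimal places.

76.8177

Exact integral: ∫_4^7.5 g(x) dx ≈ -523.541667.
R_4 = -600.359375.
Error ≈ -523.541667 − (-600.359375) ≈ 76.8177.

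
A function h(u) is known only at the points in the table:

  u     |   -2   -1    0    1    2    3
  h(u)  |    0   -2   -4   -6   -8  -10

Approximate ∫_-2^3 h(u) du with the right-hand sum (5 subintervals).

-30

Δu = 1.
Sum = 1·[(-2) + (-4) + (-6) + (-8) + (-10)] = -30.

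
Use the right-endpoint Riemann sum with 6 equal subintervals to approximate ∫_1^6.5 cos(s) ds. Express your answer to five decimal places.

Δs = (6.5 − 1)/6 = 11/12.
Right endpoints: 23/12, 17/6, 3.75, 14/3, 67/12, 6.5.
f(23/12) ≈ -0.33902, f(17/6) ≈ -0.95286, f(3.75) ≈ -0.82056, f(14/3) ≈ -0.04571, f(67/12) ≈ 0.76494, f(6.5) ≈ 0.97659.
Sum = Δs · [f(23/12) + f(17/6) + f(3.75) + ...].
Sum ≈ -0.38190.

-0.38190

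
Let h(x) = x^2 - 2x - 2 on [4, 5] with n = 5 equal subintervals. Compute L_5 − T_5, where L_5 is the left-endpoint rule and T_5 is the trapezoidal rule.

L_5 = 8.64.
T_5 = 9.34.
L_5 − T_5 = -0.7.

-0.7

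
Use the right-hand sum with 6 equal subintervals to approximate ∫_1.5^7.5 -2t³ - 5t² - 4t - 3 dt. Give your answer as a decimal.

Δt = (7.5 − 1.5)/6 = 1.
Right endpoints: 2.5, 3.5, 4.5, 5.5, 6.5, 7.5.
f(2.5) = -75.5, f(3.5) = -164, f(4.5) = -304.5, f(5.5) = -509, f(6.5) = -789.5, f(7.5) = -1158.
Sum = Δt · [f(2.5) + f(3.5) + f(4.5) + ...].
Sum = -3000.5.

-3000.5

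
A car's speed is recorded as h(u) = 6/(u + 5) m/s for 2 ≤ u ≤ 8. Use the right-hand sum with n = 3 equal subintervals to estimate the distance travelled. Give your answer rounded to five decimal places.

3.34732

Δu = (8 − 2)/3 = 2.
Right endpoints: 4, 6, 8.
h(4) = 2/3, h(6) = 6/11, h(8) = 6/13.
Sum = Δu · [h(4) + h(6) + h(8)].
Sum ≈ 3.34732.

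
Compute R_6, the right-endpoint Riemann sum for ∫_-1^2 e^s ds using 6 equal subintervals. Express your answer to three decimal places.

8.922

Δs = (2 − (-1))/6 = 0.5.
Right endpoints: -0.5, 0, 0.5, 1, 1.5, 2.
f(-0.5) ≈ 0.607, f(0) ≈ 1.000, f(0.5) ≈ 1.649, f(1) ≈ 2.718, f(1.5) ≈ 4.482, f(2) ≈ 7.389.
Sum = Δs · [f(-0.5) + f(0) + f(0.5) + ...].
Sum ≈ 8.922.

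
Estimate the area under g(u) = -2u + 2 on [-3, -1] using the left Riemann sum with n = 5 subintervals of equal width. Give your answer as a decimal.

Δu = (-1 − (-3))/5 = 0.4.
Left endpoints: -3, -2.6, -2.2, -1.8, -1.4.
g(-3) = 8, g(-2.6) = 7.2, g(-2.2) = 6.4, g(-1.8) = 5.6, g(-1.4) = 4.8.
Sum = Δu · [g(-3) + g(-2.6) + g(-2.2) + g(-1.8) + g(-1.4)].
Sum = 12.8.

12.8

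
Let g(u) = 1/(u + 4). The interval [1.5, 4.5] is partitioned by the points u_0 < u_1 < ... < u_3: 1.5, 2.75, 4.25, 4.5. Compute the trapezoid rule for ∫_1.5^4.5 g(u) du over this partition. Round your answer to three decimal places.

0.438

Subinterval widths: 1.25, 1.5, 0.25.
g(1.5) = 2/11, g(2.75) = 4/27, g(4.25) = 4/33, g(4.5) = 2/17.
On each subinterval the trapezoid contributes (Δu_i/2)·[g(u_{i-1}) + g(u_i)].
Sum ≈ 0.438.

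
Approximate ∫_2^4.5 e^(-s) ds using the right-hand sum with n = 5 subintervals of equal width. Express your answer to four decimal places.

0.0957

Δs = (4.5 − 2)/5 = 0.5.
Right endpoints: 2.5, 3, 3.5, 4, 4.5.
f(2.5) ≈ 0.0821, f(3) ≈ 0.0498, f(3.5) ≈ 0.0302, f(4) ≈ 0.0183, f(4.5) ≈ 0.0111.
Sum = Δs · [f(2.5) + f(3) + f(3.5) + f(4) + f(4.5)].
Sum ≈ 0.0957.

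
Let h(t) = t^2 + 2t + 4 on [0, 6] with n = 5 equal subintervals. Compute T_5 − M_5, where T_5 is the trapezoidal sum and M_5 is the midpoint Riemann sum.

2.16

T_5 = 133.44.
M_5 = 131.28.
T_5 − M_5 = 2.16.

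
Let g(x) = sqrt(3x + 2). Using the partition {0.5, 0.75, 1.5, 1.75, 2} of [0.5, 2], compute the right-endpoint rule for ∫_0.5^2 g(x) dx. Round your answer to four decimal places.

Subinterval widths: 0.25, 0.75, 0.25, 0.25.
Right endpoints: 0.75, 1.5, 1.75, 2.
g(0.75) ≈ 2.0616, g(1.5) ≈ 2.5495, g(1.75) ≈ 2.6926, g(2) ≈ 2.8284.
Sum = Σ Δx_i · g(x_i).
Sum ≈ 3.8078.

3.8078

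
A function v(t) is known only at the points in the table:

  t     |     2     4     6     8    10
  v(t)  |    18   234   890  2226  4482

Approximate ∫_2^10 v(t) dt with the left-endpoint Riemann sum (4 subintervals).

6736

Δt = 2.
Sum = 2·[18 + 234 + 890 + 2226] = 6736.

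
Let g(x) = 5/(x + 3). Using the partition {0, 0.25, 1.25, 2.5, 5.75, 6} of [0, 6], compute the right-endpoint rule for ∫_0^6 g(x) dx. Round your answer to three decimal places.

Subinterval widths: 0.25, 1, 1.25, 3.25, 0.25.
Right endpoints: 0.25, 1.25, 2.5, 5.75, 6.
g(0.25) = 20/13, g(1.25) = 20/17, g(2.5) = 10/11, g(5.75) = 4/7, g(6) = 5/9.
Sum = Σ Δx_i · g(x_i).
Sum ≈ 4.693.

4.693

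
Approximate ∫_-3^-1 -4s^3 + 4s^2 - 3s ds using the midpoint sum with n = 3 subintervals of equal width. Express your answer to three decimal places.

Δs = (-1 − (-3))/3 = 2/3.
Midpoints: -8/3, -2, -4/3.
f(-8/3) = 3032/27, f(-2) = 54, f(-4/3) = 556/27.
Sum = Δs · [f(-8/3) + f(-2) + f(-4/3)].
Sum ≈ 124.593.

124.593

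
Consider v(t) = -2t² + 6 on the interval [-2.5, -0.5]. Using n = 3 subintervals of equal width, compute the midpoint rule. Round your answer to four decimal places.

Δt = (-0.5 − (-2.5))/3 = 2/3.
Midpoints: -13/6, -1.5, -5/6.
v(-13/6) = -61/18, v(-1.5) = 1.5, v(-5/6) = 83/18.
Sum = Δt · [v(-13/6) + v(-1.5) + v(-5/6)].
Sum ≈ 1.8148.

1.8148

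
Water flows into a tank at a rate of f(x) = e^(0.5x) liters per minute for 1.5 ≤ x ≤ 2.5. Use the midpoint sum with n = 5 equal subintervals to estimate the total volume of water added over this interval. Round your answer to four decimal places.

Δx = (2.5 − 1.5)/5 = 0.2.
Midpoints: 1.6, 1.8, 2, 2.2, 2.4.
f(1.6) ≈ 2.2255, f(1.8) ≈ 2.4596, f(2) ≈ 2.7183, f(2.2) ≈ 3.0042, f(2.4) ≈ 3.3201.
Sum = Δx · [f(1.6) + f(1.8) + f(2) + f(2.2) + f(2.4)].
Sum ≈ 2.7455.

2.7455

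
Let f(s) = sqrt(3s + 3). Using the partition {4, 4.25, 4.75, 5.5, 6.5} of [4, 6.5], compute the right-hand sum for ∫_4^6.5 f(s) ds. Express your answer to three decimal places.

11.124

Subinterval widths: 0.25, 0.5, 0.75, 1.
Right endpoints: 4.25, 4.75, 5.5, 6.5.
f(4.25) ≈ 3.969, f(4.75) ≈ 4.153, f(5.5) ≈ 4.416, f(6.5) ≈ 4.743.
Sum = Σ Δs_i · f(s_i).
Sum ≈ 11.124.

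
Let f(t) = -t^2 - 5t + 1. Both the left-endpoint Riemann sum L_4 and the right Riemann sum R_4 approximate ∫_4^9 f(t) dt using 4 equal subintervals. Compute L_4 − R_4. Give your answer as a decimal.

L_4 = -324.21875.
R_4 = -436.71875.
L_4 − R_4 = 112.5.

112.5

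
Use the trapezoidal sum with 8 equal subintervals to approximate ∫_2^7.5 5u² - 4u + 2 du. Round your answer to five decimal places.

Δu = (7.5 − 2)/8 = 0.6875.
f(2) = 14, f(2.6875) = 27.36328125, f(3.375) = 45.453125, f(4.0625) = 68.26953125, f(4.75) = 95.8125, f(5.4375) = 128.08203125, f(6.125) = 165.078125, f(6.8125) = 206.80078125, f(7.5) = 253.25.
T_8 = (Δu/2)·[f(u_0) + 2f(u_1) + ... + 2f(u_{7}) + f(u_8)].
Sum ≈ 598.45801.

598.45801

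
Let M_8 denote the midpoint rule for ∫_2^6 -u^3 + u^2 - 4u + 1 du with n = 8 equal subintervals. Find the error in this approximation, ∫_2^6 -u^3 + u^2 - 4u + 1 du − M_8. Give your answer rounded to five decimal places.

Exact integral: ∫_2^6 f(u) du ≈ -310.6666667.
M_8 = -309.75.
Error ≈ -310.6666667 − (-309.75) ≈ -0.91667.

-0.91667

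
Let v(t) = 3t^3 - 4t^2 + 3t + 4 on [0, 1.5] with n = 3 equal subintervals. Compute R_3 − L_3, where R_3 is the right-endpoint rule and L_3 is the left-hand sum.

2.8125

R_3 = 10.25.
L_3 = 7.4375.
R_3 − L_3 = 2.8125.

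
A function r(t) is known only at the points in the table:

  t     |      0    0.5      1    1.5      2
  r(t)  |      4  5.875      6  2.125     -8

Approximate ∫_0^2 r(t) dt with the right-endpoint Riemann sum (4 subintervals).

Δt = 0.5.
Sum = 0.5·[5.875 + 6 + 2.125 + (-8)] = 3.

3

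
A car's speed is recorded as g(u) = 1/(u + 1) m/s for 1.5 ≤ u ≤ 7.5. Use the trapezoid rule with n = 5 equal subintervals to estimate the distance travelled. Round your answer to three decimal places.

1.241

Δu = (7.5 − 1.5)/5 = 1.2.
g(1.5) = 0.4, g(2.7) = 10/37, g(3.9) = 10/49, g(5.1) = 10/61, g(6.3) = 10/73, g(7.5) = 2/17.
T_5 = (Δu/2)·[g(u_0) + 2g(u_1) + ... + 2g(u_{4}) + g(u_5)].
Sum ≈ 1.241.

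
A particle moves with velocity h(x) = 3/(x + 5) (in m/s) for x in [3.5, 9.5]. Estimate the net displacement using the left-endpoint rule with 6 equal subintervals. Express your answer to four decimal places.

Δx = (9.5 − 3.5)/6 = 1.
Left endpoints: 3.5, 4.5, 5.5, 6.5, 7.5, 8.5.
h(3.5) = 6/17, h(4.5) = 6/19, h(5.5) = 2/7, h(6.5) = 6/23, h(7.5) = 0.24, h(8.5) = 2/9.
Sum = Δx · [h(3.5) + h(4.5) + h(5.5) + ...].
Sum ≈ 1.6775.

1.6775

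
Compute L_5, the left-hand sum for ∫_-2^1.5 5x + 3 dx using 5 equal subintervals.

Δx = (1.5 − (-2))/5 = 0.7.
Left endpoints: -2, -1.3, -0.6, 0.1, 0.8.
f(-2) = -7, f(-1.3) = -3.5, f(-0.6) = 0, f(0.1) = 3.5, f(0.8) = 7.
Sum = Δx · [f(-2) + f(-1.3) + f(-0.6) + f(0.1) + f(0.8)].
Sum = 0.

0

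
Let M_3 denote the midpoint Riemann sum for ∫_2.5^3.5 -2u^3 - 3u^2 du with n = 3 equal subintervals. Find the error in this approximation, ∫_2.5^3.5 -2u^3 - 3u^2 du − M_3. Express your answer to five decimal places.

Exact integral: ∫_2.5^3.5 f(u) du = -82.75.
M_3 ≈ -82.5555556.
Error ≈ -82.75 − (-82.5555556) ≈ -0.19444.

-0.19444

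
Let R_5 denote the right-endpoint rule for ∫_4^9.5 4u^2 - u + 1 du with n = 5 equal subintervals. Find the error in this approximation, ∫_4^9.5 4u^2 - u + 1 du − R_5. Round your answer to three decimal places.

Exact integral: ∫_4^9.5 f(u) du ≈ 1026.20833.
R_5 = 1190.97.
Error ≈ 1026.20833 − 1190.97 ≈ -164.762.

-164.762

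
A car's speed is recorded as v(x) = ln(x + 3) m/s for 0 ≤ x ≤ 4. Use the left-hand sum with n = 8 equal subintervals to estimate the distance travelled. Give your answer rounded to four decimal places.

6.1097

Δx = (4 − 0)/8 = 0.5.
Left endpoints: 0, 0.5, 1, 1.5, 2, 2.5, 3, 3.5.
v(0) ≈ 1.0986, v(0.5) ≈ 1.2528, v(1) ≈ 1.3863, v(1.5) ≈ 1.5041, v(2) ≈ 1.6094, v(2.5) ≈ 1.7047, v(3) ≈ 1.7918, v(3.5) ≈ 1.8718.
Sum = Δx · [v(0) + v(0.5) + v(1) + ...].
Sum ≈ 6.1097.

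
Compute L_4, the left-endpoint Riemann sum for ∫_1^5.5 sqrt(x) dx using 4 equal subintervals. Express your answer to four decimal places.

Δx = (5.5 − 1)/4 = 1.125.
Left endpoints: 1, 2.125, 3.25, 4.375.
f(1) ≈ 1.0000, f(2.125) ≈ 1.4577, f(3.25) ≈ 1.8028, f(4.375) ≈ 2.0917.
Sum = Δx · [f(1) + f(2.125) + f(3.25) + f(4.375)].
Sum ≈ 7.1462.

7.1462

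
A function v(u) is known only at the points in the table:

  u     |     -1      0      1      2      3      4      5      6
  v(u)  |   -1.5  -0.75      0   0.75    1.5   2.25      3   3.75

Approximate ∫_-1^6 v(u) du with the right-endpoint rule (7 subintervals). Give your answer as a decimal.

Δu = 1.
Sum = 1·[(-0.75) + 0 + 0.75 + 1.5 + 2.25 + 3 + 3.75] = 10.5.

10.5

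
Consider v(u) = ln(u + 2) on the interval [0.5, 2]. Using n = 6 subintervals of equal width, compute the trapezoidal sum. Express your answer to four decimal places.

Δu = (2 − 0.5)/6 = 0.25.
v(0.5) ≈ 0.9163, v(0.75) ≈ 1.0116, v(1) ≈ 1.0986, v(1.25) ≈ 1.1787, v(1.5) ≈ 1.2528, v(1.75) ≈ 1.3218, v(2) ≈ 1.3863.
T_6 = (Δu/2)·[v(u_0) + 2v(u_1) + ... + 2v(u_{5}) + v(u_6)].
Sum ≈ 1.7537.

1.7537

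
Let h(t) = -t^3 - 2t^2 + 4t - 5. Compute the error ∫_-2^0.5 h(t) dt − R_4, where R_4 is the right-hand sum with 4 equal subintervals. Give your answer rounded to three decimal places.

Exact integral: ∫_-2^0.5 h(t) dt ≈ -21.43229.
R_4 ≈ -18.46191.
Error ≈ -21.43229 − (-18.46191) ≈ -2.970.

-2.970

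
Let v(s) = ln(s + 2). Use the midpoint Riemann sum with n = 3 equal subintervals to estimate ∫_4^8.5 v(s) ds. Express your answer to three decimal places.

Δs = (8.5 − 4)/3 = 1.5.
Midpoints: 4.75, 6.25, 7.75.
v(4.75) ≈ 1.910, v(6.25) ≈ 2.110, v(7.75) ≈ 2.277.
Sum = Δs · [v(4.75) + v(6.25) + v(7.75)].
Sum ≈ 9.446.

9.446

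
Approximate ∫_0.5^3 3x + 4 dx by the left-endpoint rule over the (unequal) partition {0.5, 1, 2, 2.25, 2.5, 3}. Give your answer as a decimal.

20.6875

Subinterval widths: 0.5, 1, 0.25, 0.25, 0.5.
Left endpoints: 0.5, 1, 2, 2.25, 2.5.
f(0.5) = 5.5, f(1) = 7, f(2) = 10, f(2.25) = 10.75, f(2.5) = 11.5.
Sum = Σ Δx_i · f(x_i).
Sum = 20.6875.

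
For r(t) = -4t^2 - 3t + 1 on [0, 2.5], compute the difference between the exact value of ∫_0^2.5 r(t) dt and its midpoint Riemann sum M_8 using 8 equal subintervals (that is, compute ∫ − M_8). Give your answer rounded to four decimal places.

Exact integral: ∫_0^2.5 r(t) dt ≈ -27.708333.
M_8 ≈ -27.626953.
Error ≈ -27.708333 − (-27.626953) ≈ -0.0814.

-0.0814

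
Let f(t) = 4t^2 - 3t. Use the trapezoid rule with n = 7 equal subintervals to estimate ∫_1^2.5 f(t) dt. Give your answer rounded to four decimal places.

Δt = (2.5 − 1)/7 = 3/14.
f(1) = 1, f(17/14) = 221/98, f(10/7) = 190/49, f(23/14) = 575/98, f(13/7) = 403/49, f(29/14) = 1073/98, f(16/7) = 688/49, f(2.5) = 17.5.
T_7 = (Δt/2)·[f(t_0) + 2f(t_1) + ... + 2f(t_{6}) + f(t_7)].
Sum ≈ 11.6709.

11.6709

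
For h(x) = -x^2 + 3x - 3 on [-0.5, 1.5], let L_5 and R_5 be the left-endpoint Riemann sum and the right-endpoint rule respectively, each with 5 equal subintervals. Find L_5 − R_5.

L_5 = -5.02.
R_5 = -3.42.
L_5 − R_5 = -1.6.

-1.6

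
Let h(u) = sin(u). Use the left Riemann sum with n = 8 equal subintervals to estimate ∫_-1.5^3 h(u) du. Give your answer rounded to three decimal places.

Δu = (3 − (-1.5))/8 = 0.5625.
Left endpoints: -1.5, -0.9375, -0.375, 0.1875, 0.75, 1.3125, 1.875, 2.4375.
h(-1.5) ≈ -0.997, h(-0.9375) ≈ -0.806, h(-0.375) ≈ -0.366, h(0.1875) ≈ 0.186, h(0.75) ≈ 0.682, h(1.3125) ≈ 0.967, h(1.875) ≈ 0.954, h(2.4375) ≈ 0.647.
Sum = Δu · [h(-1.5) + h(-0.9375) + h(-0.375) + ...].
Sum ≈ 0.712.

0.712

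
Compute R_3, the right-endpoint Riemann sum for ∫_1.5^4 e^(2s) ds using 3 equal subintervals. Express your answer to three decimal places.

3041.942

Δs = (4 − 1.5)/3 = 5/6.
Right endpoints: 7/3, 19/6, 4.
f(7/3) ≈ 106.343, f(19/6) ≈ 563.030, f(4) ≈ 2980.958.
Sum = Δs · [f(7/3) + f(19/6) + f(4)].
Sum ≈ 3041.942.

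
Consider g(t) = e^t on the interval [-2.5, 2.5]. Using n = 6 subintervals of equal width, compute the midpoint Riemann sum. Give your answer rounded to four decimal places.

Δt = (2.5 − (-2.5))/6 = 5/6.
Midpoints: -25/12, -1.25, -5/12, 5/12, 1.25, 25/12.
g(-25/12) ≈ 0.1245, g(-1.25) ≈ 0.2865, g(-5/12) ≈ 0.6592, g(5/12) ≈ 1.5169, g(1.25) ≈ 3.4903, g(25/12) ≈ 8.0312.
Sum = Δt · [g(-25/12) + g(-1.25) + g(-5/12) + ...].
Sum ≈ 11.7572.

11.7572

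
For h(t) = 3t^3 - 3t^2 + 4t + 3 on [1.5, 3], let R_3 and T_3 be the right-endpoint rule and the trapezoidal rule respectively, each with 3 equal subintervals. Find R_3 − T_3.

R_3 = 66.5625.
T_3 = 52.40625.
R_3 − T_3 = 14.15625.

14.15625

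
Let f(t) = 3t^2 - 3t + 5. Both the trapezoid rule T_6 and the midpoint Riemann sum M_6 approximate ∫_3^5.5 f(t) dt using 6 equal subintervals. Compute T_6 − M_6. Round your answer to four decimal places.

T_6 ≈ 120.217014.
M_6 ≈ 119.891493.
T_6 − M_6 ≈ 0.3255.

0.3255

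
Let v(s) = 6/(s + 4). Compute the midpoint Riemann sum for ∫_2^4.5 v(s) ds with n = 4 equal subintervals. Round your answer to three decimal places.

Δs = (4.5 − 2)/4 = 0.625.
Midpoints: 2.3125, 2.9375, 3.5625, 4.1875.
v(2.3125) = 96/101, v(2.9375) = 32/37, v(3.5625) = 96/121, v(4.1875) = 96/131.
Sum = Δs · [v(2.3125) + v(2.9375) + v(3.5625) + v(4.1875)].
Sum ≈ 2.088.

2.088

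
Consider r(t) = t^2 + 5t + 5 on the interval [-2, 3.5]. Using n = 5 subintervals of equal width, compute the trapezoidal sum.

66.1925

Δt = (3.5 − (-2))/5 = 1.1.
r(-2) = -1, r(-0.9) = 1.31, r(0.2) = 6.04, r(1.3) = 13.19, r(2.4) = 22.76, r(3.5) = 34.75.
T_5 = (Δt/2)·[r(t_0) + 2r(t_1) + ... + 2r(t_{4}) + r(t_5)].
Sum = 66.1925.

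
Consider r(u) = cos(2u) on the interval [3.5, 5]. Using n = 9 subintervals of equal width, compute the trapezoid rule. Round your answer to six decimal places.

-0.594933

Δu = (5 − 3.5)/9 = 1/6.
r(3.5) ≈ 0.753902, r(11/3) ≈ 0.497443, r(23/6) ≈ 0.186222, r(4) ≈ -0.145500, r(25/6) ≈ -0.461204, r(13/3) ≈ -0.726136, r(4.5) ≈ -0.911130, r(14/3) ≈ -0.995822, r(29/6) ≈ -0.970887, r(5) ≈ -0.839072.
T_9 = (Δu/2)·[r(u_0) + 2r(u_1) + ... + 2r(u_{8}) + r(u_9)].
Sum ≈ -0.594933.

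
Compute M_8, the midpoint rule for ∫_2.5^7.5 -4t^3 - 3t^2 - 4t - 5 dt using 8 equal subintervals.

Δt = (7.5 − 2.5)/8 = 0.625.
Midpoints: 2.8125, 3.4375, 4.0625, 4.6875, 5.3125, 5.9375, 6.5625, 7.1875.
f(2.8125) = -132065/1024, f(3.4375) = -221875/1024, f(4.0625) = -347085/1024, f(4.6875) = -513695/1024, f(5.3125) = -727705/1024, f(5.9375) = -995115/1024, f(6.5625) = -1321925/1024, f(7.1875) = -1714135/1024.
Sum = Δt · [f(2.8125) + f(3.4375) + f(4.0625) + ...].
Sum = -3645.99609375.

-3645.99609375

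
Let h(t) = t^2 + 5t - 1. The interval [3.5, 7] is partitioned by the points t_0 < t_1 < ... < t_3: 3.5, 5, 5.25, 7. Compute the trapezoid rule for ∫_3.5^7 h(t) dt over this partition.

189.875

Subinterval widths: 1.5, 0.25, 1.75.
h(3.5) = 28.75, h(5) = 49, h(5.25) = 52.8125, h(7) = 83.
On each subinterval the trapezoid contributes (Δt_i/2)·[h(t_{i-1}) + h(t_i)].
Sum = 189.875.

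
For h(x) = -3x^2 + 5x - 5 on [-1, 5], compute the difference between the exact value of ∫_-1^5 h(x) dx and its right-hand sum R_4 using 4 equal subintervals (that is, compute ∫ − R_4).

38.25

Exact integral: ∫_-1^5 h(x) dx = -96.
R_4 = -134.25.
Error = -96 − (-134.25) = 38.25.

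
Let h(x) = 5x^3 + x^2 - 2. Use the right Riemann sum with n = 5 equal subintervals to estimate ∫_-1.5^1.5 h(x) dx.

Δx = (1.5 − (-1.5))/5 = 0.6.
Right endpoints: -0.9, -0.3, 0.3, 0.9, 1.5.
h(-0.9) = -4.835, h(-0.3) = -2.045, h(0.3) = -1.775, h(0.9) = 2.455, h(1.5) = 17.125.
Sum = Δx · [h(-0.9) + h(-0.3) + h(0.3) + h(0.9) + h(1.5)].
Sum = 6.555.

6.555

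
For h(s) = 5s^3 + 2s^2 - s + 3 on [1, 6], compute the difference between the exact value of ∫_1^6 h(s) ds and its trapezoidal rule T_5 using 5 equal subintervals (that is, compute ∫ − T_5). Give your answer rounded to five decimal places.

-45.41667

Exact integral: ∫_1^6 h(s) ds ≈ 1759.5833333.
T_5 = 1805.
Error ≈ 1759.5833333 − 1805 ≈ -45.41667.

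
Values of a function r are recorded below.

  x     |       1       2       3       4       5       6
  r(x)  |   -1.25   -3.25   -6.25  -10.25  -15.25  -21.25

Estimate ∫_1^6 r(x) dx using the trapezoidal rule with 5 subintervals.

-46.25

Δx = 1.
T_5 = (1/2)·[(-1.25) + 2·(-3.25) + 2·(-6.25) + 2·(-10.25) + 2·(-15.25) + (-21.25)] = -46.25.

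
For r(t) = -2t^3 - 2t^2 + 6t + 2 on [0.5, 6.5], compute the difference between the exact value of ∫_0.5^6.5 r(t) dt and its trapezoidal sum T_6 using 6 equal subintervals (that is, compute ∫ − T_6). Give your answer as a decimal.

23

Exact integral: ∫_0.5^6.5 r(t) dt = -937.5.
T_6 = -960.5.
Error = -937.5 − (-960.5) = 23.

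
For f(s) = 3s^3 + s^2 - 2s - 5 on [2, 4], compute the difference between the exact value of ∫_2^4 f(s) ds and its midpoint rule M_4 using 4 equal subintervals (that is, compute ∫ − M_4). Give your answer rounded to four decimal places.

1.1667

Exact integral: ∫_2^4 f(s) ds ≈ 176.666667.
M_4 = 175.5.
Error ≈ 176.666667 − 175.5 ≈ 1.1667.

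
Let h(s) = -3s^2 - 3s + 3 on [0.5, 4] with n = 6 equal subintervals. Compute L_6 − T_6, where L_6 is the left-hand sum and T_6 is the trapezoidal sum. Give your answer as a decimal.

L_6 ≈ -60.751736.
T_6 ≈ -77.595486.
L_6 − T_6 = 16.84375.

16.84375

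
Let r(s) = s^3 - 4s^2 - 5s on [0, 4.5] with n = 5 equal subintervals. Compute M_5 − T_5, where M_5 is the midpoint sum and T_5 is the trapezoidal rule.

M_5 = -70.4446875.
T_5 = -67.93875.
M_5 − T_5 = -2.5059375.

-2.5059375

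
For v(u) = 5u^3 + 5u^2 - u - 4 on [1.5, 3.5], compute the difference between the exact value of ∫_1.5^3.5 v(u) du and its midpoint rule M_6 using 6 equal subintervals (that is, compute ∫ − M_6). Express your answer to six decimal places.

0.787037

Exact integral: ∫_1.5^3.5 v(u) du ≈ 234.08333333.
M_6 ≈ 233.29629630.
Error ≈ 234.08333333 − 233.29629630 ≈ 0.787037.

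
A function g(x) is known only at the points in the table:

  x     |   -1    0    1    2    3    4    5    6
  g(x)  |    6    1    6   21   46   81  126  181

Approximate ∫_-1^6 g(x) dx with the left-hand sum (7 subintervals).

Δx = 1.
Sum = 1·[6 + 1 + 6 + 21 + 46 + 81 + 126] = 287.

287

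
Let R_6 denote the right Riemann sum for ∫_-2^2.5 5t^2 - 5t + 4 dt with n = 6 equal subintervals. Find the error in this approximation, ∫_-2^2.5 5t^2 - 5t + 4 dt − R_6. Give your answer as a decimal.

2.109375

Exact integral: ∫_-2^2.5 f(t) dt = 51.75.
R_6 = 49.640625.
Error = 51.75 − 49.640625 = 2.109375.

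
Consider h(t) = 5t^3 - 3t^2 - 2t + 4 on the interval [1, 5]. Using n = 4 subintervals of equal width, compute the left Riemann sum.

406

Δt = (5 − 1)/4 = 1.
Left endpoints: 1, 2, 3, 4.
h(1) = 4, h(2) = 28, h(3) = 106, h(4) = 268.
Sum = Δt · [h(1) + h(2) + h(3) + h(4)].
Sum = 406.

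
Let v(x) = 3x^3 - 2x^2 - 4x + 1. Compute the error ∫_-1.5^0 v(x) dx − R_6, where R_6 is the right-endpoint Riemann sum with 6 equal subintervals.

Exact integral: ∫_-1.5^0 v(x) dx = -0.046875.
R_6 = 0.89453125.
Error = -0.046875 − 0.89453125 = -0.94140625.

-0.94140625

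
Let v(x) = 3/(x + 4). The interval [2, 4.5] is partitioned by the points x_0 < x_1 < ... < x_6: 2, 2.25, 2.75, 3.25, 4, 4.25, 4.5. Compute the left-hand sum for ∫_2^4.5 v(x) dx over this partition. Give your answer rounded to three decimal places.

1.082

Subinterval widths: 0.25, 0.5, 0.5, 0.75, 0.25, 0.25.
Left endpoints: 2, 2.25, 2.75, 3.25, 4, 4.25.
v(2) = 0.5, v(2.25) = 0.48, v(2.75) = 4/9, v(3.25) = 12/29, v(4) = 0.375, v(4.25) = 4/11.
Sum = Σ Δx_i · v(x_i).
Sum ≈ 1.082.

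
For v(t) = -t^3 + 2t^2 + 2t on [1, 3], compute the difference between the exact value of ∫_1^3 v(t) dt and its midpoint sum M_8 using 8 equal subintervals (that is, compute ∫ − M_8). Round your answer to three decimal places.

Exact integral: ∫_1^3 v(t) dt ≈ 5.33333.
M_8 = 5.375.
Error ≈ 5.33333 − 5.375 ≈ -0.042.

-0.042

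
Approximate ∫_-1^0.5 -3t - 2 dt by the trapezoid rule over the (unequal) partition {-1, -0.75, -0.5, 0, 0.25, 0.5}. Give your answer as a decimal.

Subinterval widths: 0.25, 0.25, 0.5, 0.25, 0.25.
f(-1) = 1, f(-0.75) = 0.25, f(-0.5) = -0.5, f(0) = -2, f(0.25) = -2.75, f(0.5) = -3.5.
On each subinterval the trapezoid contributes (Δt_i/2)·[f(t_{i-1}) + f(t_i)].
Sum = -1.875.

-1.875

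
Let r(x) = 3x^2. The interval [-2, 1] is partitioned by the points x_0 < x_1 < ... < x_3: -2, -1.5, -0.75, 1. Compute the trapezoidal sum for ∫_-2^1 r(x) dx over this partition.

11.953125

Subinterval widths: 0.5, 0.75, 1.75.
r(-2) = 12, r(-1.5) = 6.75, r(-0.75) = 1.6875, r(1) = 3.
On each subinterval the trapezoid contributes (Δx_i/2)·[r(x_{i-1}) + r(x_i)].
Sum = 11.953125.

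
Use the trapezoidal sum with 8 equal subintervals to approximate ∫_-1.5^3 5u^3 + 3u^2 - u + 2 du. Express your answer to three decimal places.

134.303

Δu = (3 − (-1.5))/8 = 0.5625.
f(-1.5) = -6.625, f(-0.9375) = 5957/4096, f(-0.375) = 1297/512, f(0.1875) = 7991/4096, f(0.75) = 5.046875, f(1.3125) = 70289/4096, f(1.875) = 22339/512, f(2.4375) = 367811/4096, f(3) = 161.
T_8 = (Δu/2)·[f(u_0) + 2f(u_1) + ... + 2f(u_{7}) + f(u_8)].
Sum ≈ 134.303.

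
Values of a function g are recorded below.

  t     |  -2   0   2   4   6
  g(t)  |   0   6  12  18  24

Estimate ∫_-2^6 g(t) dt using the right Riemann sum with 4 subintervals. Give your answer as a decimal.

120

Δt = 2.
Sum = 2·[6 + 12 + 18 + 24] = 120.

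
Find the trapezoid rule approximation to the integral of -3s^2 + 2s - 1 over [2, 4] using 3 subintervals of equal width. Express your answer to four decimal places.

-46.4444

Δs = (4 − 2)/3 = 2/3.
f(2) = -9, f(8/3) = -17, f(10/3) = -83/3, f(4) = -41.
T_3 = (Δs/2)·[f(s_0) + 2f(s_1) + 2f(s_2) + f(s_3)].
Sum ≈ -46.4444.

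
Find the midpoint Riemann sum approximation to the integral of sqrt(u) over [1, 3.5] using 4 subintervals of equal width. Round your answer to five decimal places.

Δu = (3.5 − 1)/4 = 0.625.
Midpoints: 1.3125, 1.9375, 2.5625, 3.1875.
f(1.3125) ≈ 1.14564, f(1.9375) ≈ 1.39194, f(2.5625) ≈ 1.60078, f(3.1875) ≈ 1.78536.
Sum = Δu · [f(1.3125) + f(1.9375) + f(2.5625) + f(3.1875)].
Sum ≈ 3.70233.

3.70233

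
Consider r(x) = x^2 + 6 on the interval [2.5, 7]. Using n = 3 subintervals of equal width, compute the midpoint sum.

Δx = (7 − 2.5)/3 = 1.5.
Midpoints: 3.25, 4.75, 6.25.
r(3.25) = 16.5625, r(4.75) = 28.5625, r(6.25) = 45.0625.
Sum = Δx · [r(3.25) + r(4.75) + r(6.25)].
Sum = 135.28125.

135.28125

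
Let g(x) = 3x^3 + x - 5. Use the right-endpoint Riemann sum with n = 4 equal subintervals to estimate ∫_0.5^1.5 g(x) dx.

Δx = (1.5 − 0.5)/4 = 0.25.
Right endpoints: 0.75, 1, 1.25, 1.5.
g(0.75) = -2.984375, g(1) = -1, g(1.25) = 2.109375, g(1.5) = 6.625.
Sum = Δx · [g(0.75) + g(1) + g(1.25) + g(1.5)].
Sum = 1.1875.

1.1875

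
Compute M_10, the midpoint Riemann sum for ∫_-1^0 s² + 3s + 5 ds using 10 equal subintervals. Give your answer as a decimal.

Δs = (0 − (-1))/10 = 0.1.
Midpoints: -0.95, -0.85, -0.75, -0.65, -0.55, -0.45, -0.35, -0.25, -0.15, -0.05.
f(-0.95) = 3.0525, f(-0.85) = 3.1725, f(-0.75) = 3.3125, f(-0.65) = 3.4725, f(-0.55) = 3.6525, f(-0.45) = 3.8525, f(-0.35) = 4.0725, f(-0.25) = 4.3125, f(-0.15) = 4.5725, f(-0.05) = 4.8525.
Sum = Δs · [f(-0.95) + f(-0.85) + f(-0.75) + ...].
Sum = 3.8325.

3.8325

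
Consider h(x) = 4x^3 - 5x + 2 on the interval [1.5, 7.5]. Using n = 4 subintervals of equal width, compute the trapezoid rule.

3157.5

Δx = (7.5 − 1.5)/4 = 1.5.
h(1.5) = 8, h(3) = 95, h(4.5) = 344, h(6) = 836, h(7.5) = 1652.
T_4 = (Δx/2)·[h(x_0) + 2h(x_1) + 2h(x_2) + 2h(x_3) + h(x_4)].
Sum = 3157.5.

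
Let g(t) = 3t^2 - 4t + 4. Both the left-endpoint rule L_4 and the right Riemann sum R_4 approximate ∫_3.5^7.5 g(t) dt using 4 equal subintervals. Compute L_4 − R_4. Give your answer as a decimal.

-116

L_4 = 251.
R_4 = 367.
L_4 − R_4 = -116.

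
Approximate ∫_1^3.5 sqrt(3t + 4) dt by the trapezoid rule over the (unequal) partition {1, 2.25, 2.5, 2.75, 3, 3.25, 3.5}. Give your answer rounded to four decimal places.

Subinterval widths: 1.25, 0.25, 0.25, 0.25, 0.25, 0.25.
f(1) ≈ 2.6458, f(2.25) ≈ 3.2787, f(2.5) ≈ 3.3912, f(2.75) ≈ 3.5000, f(3) ≈ 3.6056, f(3.25) ≈ 3.7081, f(3.5) ≈ 3.8079.
On each subinterval the trapezoid contributes (Δt_i/2)·[f(t_{i-1}) + f(t_i)].
Sum ≈ 8.1398.

8.1398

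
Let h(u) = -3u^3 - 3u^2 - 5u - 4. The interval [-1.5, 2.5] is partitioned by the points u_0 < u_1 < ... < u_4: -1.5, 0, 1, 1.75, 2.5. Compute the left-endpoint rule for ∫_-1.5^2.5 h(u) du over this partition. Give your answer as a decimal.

Subinterval widths: 1.5, 1, 0.75, 0.75.
Left endpoints: -1.5, 0, 1, 1.75.
h(-1.5) = 6.875, h(0) = -4, h(1) = -15, h(1.75) = -38.015625.
Sum = Σ Δu_i · h(u_i).
Sum = -33.44921875.

-33.44921875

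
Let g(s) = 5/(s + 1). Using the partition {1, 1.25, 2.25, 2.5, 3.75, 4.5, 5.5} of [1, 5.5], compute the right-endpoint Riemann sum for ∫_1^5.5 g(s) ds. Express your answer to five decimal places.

Subinterval widths: 0.25, 1, 0.25, 1.25, 0.75, 1.
Right endpoints: 1.25, 2.25, 2.5, 3.75, 4.5, 5.5.
g(1.25) = 20/9, g(2.25) = 20/13, g(2.5) = 10/7, g(3.75) = 20/19, g(4.5) = 10/11, g(5.5) = 10/13.
Sum = Σ Δs_i · g(s_i).
Sum ≈ 5.21800.

5.21800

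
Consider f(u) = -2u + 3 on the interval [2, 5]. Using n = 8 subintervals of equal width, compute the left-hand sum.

Δu = (5 − 2)/8 = 0.375.
Left endpoints: 2, 2.375, 2.75, 3.125, 3.5, 3.875, 4.25, 4.625.
f(2) = -1, f(2.375) = -1.75, f(2.75) = -2.5, f(3.125) = -3.25, f(3.5) = -4, f(3.875) = -4.75, f(4.25) = -5.5, f(4.625) = -6.25.
Sum = Δu · [f(2) + f(2.375) + f(2.75) + ...].
Sum = -10.875.

-10.875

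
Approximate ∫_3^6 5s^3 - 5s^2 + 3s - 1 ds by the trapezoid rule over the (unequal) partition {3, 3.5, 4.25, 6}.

1310.09765625

Subinterval widths: 0.5, 0.75, 1.75.
f(3) = 98, f(3.5) = 162.625, f(4.25) = 305.265625, f(6) = 917.
On each subinterval the trapezoid contributes (Δs_i/2)·[f(s_{i-1}) + f(s_i)].
Sum = 1310.09765625.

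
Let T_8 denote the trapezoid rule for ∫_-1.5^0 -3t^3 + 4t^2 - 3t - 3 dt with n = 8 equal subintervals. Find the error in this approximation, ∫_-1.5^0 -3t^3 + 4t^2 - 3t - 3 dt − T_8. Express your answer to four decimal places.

Exact integral: ∫_-1.5^0 f(t) dt = 7.171875.
T_8 ≈ 7.266357.
Error ≈ 7.171875 − 7.266357 ≈ -0.0945.

-0.0945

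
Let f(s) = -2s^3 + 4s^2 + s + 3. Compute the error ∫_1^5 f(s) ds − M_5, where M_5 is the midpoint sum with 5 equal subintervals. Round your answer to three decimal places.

-2.987

Exact integral: ∫_1^5 f(s) ds ≈ -122.66667.
M_5 = -119.68.
Error ≈ -122.66667 − (-119.68) ≈ -2.987.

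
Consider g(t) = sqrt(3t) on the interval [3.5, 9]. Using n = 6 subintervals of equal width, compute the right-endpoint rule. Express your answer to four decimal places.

24.5003

Δt = (9 − 3.5)/6 = 11/12.
Right endpoints: 53/12, 16/3, 6.25, 43/6, 97/12, 9.
g(53/12) ≈ 3.6401, g(16/3) ≈ 4.0000, g(6.25) ≈ 4.3301, g(43/6) ≈ 4.6368, g(97/12) ≈ 4.9244, g(9) ≈ 5.1962.
Sum = Δt · [g(53/12) + g(16/3) + g(6.25) + ...].
Sum ≈ 24.5003.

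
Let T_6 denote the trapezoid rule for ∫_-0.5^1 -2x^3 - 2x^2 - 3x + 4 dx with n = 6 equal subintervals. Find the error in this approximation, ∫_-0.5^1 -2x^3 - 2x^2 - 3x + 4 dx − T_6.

0.0546875

Exact integral: ∫_-0.5^1 f(x) dx = 3.65625.
T_6 = 3.6015625.
Error = 3.65625 − 3.6015625 = 0.0546875.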